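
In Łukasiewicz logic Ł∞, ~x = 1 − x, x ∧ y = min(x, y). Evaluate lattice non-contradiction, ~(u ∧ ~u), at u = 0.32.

~u = 1 − 0.32 = 0.68
u ∧ ~u = min(0.32, 0.68) = 0.32
~(u ∧ ~u) = 1 − 0.32 = 0.68
(The value 0.68 < 1 shows this instance is not satisfied; not a Ł∞-tautology — its value is 1 − min(a, 1−a).)

0.68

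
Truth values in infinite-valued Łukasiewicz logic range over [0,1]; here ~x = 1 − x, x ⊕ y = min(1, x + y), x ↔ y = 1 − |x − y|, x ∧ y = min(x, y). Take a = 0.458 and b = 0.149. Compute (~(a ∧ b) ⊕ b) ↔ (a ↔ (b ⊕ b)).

0.840

a ∧ b = min(0.458, 0.149) = 0.149
~(a ∧ b) = 1 − 0.149 = 0.851
~(a ∧ b) ⊕ b = min(1, 0.851 + 0.149) = min(1, 1.000) = 1.000
b ⊕ b = min(1, 0.149 + 0.149) = min(1, 0.298) = 0.298
a ↔ (b ⊕ b) = 1 − |0.458 − 0.298| = 1 − 0.160 = 0.840
(~(a ∧ b) ⊕ b) ↔ (a ↔ (b ⊕ b)) = 1 − |1.000 − 0.840| = 1 − 0.160 = 0.840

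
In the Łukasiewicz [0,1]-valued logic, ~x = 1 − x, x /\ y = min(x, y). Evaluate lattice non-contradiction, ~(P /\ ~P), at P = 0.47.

0.53

~P = 1 − 0.47 = 0.53
P /\ ~P = min(0.47, 0.53) = 0.47
~(P /\ ~P) = 1 − 0.47 = 0.53
(The value 0.53 < 1 shows this instance is not satisfied; not a Ł∞-tautology — its value is 1 − min(a, 1−a).)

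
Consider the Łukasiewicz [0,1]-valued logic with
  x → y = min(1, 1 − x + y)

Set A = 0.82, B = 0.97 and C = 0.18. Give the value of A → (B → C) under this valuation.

B → C = min(1, 1 − 0.97 + 0.18) = min(1, 0.21) = 0.21
A → (B → C) = min(1, 1 − 0.82 + 0.21) = min(1, 0.39) = 0.39

0.39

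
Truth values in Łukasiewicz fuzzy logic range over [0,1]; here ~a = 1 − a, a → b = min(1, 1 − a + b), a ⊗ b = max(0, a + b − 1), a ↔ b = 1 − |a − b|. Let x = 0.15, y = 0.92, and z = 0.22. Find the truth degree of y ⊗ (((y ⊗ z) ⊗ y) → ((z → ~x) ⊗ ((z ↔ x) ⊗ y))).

0.92

y ⊗ z = max(0, 0.92 + 0.22 − 1) = max(0, 0.14) = 0.14
(y ⊗ z) ⊗ y = max(0, 0.14 + 0.92 − 1) = max(0, 0.06) = 0.06
~x = 1 − 0.15 = 0.85
z → ~x = min(1, 1 − 0.22 + 0.85) = min(1, 1.63) = 1.00
z ↔ x = 1 − |0.22 − 0.15| = 1 − 0.07 = 0.93
(z ↔ x) ⊗ y = max(0, 0.93 + 0.92 − 1) = max(0, 0.85) = 0.85
(z → ~x) ⊗ ((z ↔ x) ⊗ y) = max(0, 1.00 + 0.85 − 1) = max(0, 0.85) = 0.85
((y ⊗ z) ⊗ y) → ((z → ~x) ⊗ ((z ↔ x) ⊗ y)) = min(1, 1 − 0.06 + 0.85) = min(1, 1.79) = 1.00
y ⊗ (((y ⊗ z) ⊗ y) → ((z → ~x) ⊗ ((z ↔ x) ⊗ y))) = max(0, 0.92 + 1.00 − 1) = max(0, 0.92) = 0.92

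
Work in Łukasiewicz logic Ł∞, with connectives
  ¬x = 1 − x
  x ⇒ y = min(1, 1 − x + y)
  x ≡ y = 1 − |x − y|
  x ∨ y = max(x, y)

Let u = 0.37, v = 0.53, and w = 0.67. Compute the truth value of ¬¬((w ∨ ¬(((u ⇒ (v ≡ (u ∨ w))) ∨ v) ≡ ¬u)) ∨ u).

u ∨ w = max(0.37, 0.67) = 0.67
v ≡ (u ∨ w) = 1 − |0.53 − 0.67| = 1 − 0.14 = 0.86
u ⇒ (v ≡ (u ∨ w)) = min(1, 1 − 0.37 + 0.86) = min(1, 1.49) = 1.00
(u ⇒ (v ≡ (u ∨ w))) ∨ v = max(1.00, 0.53) = 1.00
¬u = 1 − 0.37 = 0.63
((u ⇒ (v ≡ (u ∨ w))) ∨ v) ≡ ¬u = 1 − |1.00 − 0.63| = 1 − 0.37 = 0.63
¬(((u ⇒ (v ≡ (u ∨ w))) ∨ v) ≡ ¬u) = 1 − 0.63 = 0.37
w ∨ ¬(((u ⇒ (v ≡ (u ∨ w))) ∨ v) ≡ ¬u) = max(0.67, 0.37) = 0.67
(w ∨ ¬(((u ⇒ (v ≡ (u ∨ w))) ∨ v) ≡ ¬u)) ∨ u = max(0.67, 0.37) = 0.67
¬((w ∨ ¬(((u ⇒ (v ≡ (u ∨ w))) ∨ v) ≡ ¬u)) ∨ u) = 1 − 0.67 = 0.33
¬¬((w ∨ ¬(((u ⇒ (v ≡ (u ∨ w))) ∨ v) ≡ ¬u)) ∨ u) = 1 − 0.33 = 0.67

0.67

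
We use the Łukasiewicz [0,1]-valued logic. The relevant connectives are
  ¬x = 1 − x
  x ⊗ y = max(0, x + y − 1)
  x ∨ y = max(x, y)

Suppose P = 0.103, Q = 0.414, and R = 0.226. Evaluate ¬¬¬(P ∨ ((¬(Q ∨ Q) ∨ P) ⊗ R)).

0.897

Q ∨ Q = max(0.414, 0.414) = 0.414
¬(Q ∨ Q) = 1 − 0.414 = 0.586
¬(Q ∨ Q) ∨ P = max(0.586, 0.103) = 0.586
(¬(Q ∨ Q) ∨ P) ⊗ R = max(0, 0.586 + 0.226 − 1) = max(0, -0.188) = 0.000
P ∨ ((¬(Q ∨ Q) ∨ P) ⊗ R) = max(0.103, 0.000) = 0.103
¬(P ∨ ((¬(Q ∨ Q) ∨ P) ⊗ R)) = 1 − 0.103 = 0.897
¬¬(P ∨ ((¬(Q ∨ Q) ∨ P) ⊗ R)) = 1 − 0.897 = 0.103
¬¬¬(P ∨ ((¬(Q ∨ Q) ∨ P) ⊗ R)) = 1 − 0.103 = 0.897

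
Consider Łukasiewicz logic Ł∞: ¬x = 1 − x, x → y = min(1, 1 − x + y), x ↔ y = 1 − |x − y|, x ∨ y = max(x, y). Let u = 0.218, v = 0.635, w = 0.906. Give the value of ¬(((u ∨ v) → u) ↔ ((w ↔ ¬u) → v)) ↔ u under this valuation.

0.958

u ∨ v = max(0.218, 0.635) = 0.635
(u ∨ v) → u = min(1, 1 − 0.635 + 0.218) = min(1, 0.583) = 0.583
¬u = 1 − 0.218 = 0.782
w ↔ ¬u = 1 − |0.906 − 0.782| = 1 − 0.124 = 0.876
(w ↔ ¬u) → v = min(1, 1 − 0.876 + 0.635) = min(1, 0.759) = 0.759
((u ∨ v) → u) ↔ ((w ↔ ¬u) → v) = 1 − |0.583 − 0.759| = 1 − 0.176 = 0.824
¬(((u ∨ v) → u) ↔ ((w ↔ ¬u) → v)) = 1 − 0.824 = 0.176
¬(((u ∨ v) → u) ↔ ((w ↔ ¬u) → v)) ↔ u = 1 − |0.176 − 0.218| = 1 − 0.042 = 0.958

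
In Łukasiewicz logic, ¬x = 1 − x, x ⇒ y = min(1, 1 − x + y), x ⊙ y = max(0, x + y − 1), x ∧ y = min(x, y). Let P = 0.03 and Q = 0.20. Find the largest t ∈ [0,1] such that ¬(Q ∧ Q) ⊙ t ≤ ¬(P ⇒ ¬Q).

0.20

Q ∧ Q = min(0.20, 0.20) = 0.20
¬(Q ∧ Q) = 1 − 0.20 = 0.80
So the left factor is ¬(Q ∧ Q) = 0.80.
¬Q = 1 − 0.20 = 0.80
P ⇒ ¬Q = min(1, 1 − 0.03 + 0.80) = min(1, 1.77) = 1.00
¬(P ⇒ ¬Q) = 1 − 1.00 = 0.00
So the right-hand bound is ¬(P ⇒ ¬Q) = 0.00.
The residuum of the Łukasiewicz t-norm gives the supremum: min(1, 1 − 0.80 + 0.00).
1 − 0.80 + 0.00 = 0.20, so t = min(1, 0.20) = 0.20.
Check: 0.80 ⊙ 0.20 = max(0, 0.00) = 0.00 ≤ 0.00.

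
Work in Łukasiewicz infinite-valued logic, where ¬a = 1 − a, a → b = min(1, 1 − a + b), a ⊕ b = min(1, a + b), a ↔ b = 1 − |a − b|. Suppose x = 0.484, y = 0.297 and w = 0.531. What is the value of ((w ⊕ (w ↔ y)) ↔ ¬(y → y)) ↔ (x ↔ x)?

w ↔ y = 1 − |0.531 − 0.297| = 1 − 0.234 = 0.766
w ⊕ (w ↔ y) = min(1, 0.531 + 0.766) = min(1, 1.297) = 1.000
y → y = min(1, 1 − 0.297 + 0.297) = min(1, 1.000) = 1.000
¬(y → y) = 1 − 1.000 = 0.000
(w ⊕ (w ↔ y)) ↔ ¬(y → y) = 1 − |1.000 − 0.000| = 1 − 1.000 = 0.000
x ↔ x = 1 − |0.484 − 0.484| = 1 − 0.000 = 1.000
((w ⊕ (w ↔ y)) ↔ ¬(y → y)) ↔ (x ↔ x) = 1 − |0.000 − 1.000| = 1 − 1.000 = 0.000

0.000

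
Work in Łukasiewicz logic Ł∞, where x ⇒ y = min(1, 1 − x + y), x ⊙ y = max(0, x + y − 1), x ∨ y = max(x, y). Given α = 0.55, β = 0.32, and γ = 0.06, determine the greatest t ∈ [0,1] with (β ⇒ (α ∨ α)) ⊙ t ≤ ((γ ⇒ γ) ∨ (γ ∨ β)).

α ∨ α = max(0.55, 0.55) = 0.55
β ⇒ (α ∨ α) = min(1, 1 − 0.32 + 0.55) = min(1, 1.23) = 1.00
So the left factor is β ⇒ (α ∨ α) = 1.00.
γ ⇒ γ = min(1, 1 − 0.06 + 0.06) = min(1, 1.00) = 1.00
γ ∨ β = max(0.06, 0.32) = 0.32
(γ ⇒ γ) ∨ (γ ∨ β) = max(1.00, 0.32) = 1.00
So the right-hand bound is (γ ⇒ γ) ∨ (γ ∨ β) = 1.00.
The residuum of the Łukasiewicz t-norm gives the supremum: min(1, 1 − 1.00 + 1.00).
1 − 1.00 + 1.00 = 1.00, so t = min(1, 1.00) = 1.00.
Check: 1.00 ⊙ 1.00 = max(0, 1.00) = 1.00 ≤ 1.00.

1.00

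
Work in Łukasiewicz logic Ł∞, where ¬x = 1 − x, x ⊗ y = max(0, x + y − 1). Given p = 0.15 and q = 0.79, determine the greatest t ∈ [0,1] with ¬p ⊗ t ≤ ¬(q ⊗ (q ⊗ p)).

¬p = 1 − 0.15 = 0.85
So the left factor is ¬p = 0.85.
q ⊗ p = max(0, 0.79 + 0.15 − 1) = max(0, -0.06) = 0.00
q ⊗ (q ⊗ p) = max(0, 0.79 + 0.00 − 1) = max(0, -0.21) = 0.00
¬(q ⊗ (q ⊗ p)) = 1 − 0.00 = 1.00
So the right-hand bound is ¬(q ⊗ (q ⊗ p)) = 1.00.
The residuum of the Łukasiewicz t-norm gives the supremum: min(1, 1 − 0.85 + 1.00).
1 − 0.85 + 1.00 = 1.15, so t = min(1, 1.15) = 1.00.
Check: 0.85 ⊗ 1.00 = max(0, 0.85) = 0.85 ≤ 1.00.

1.00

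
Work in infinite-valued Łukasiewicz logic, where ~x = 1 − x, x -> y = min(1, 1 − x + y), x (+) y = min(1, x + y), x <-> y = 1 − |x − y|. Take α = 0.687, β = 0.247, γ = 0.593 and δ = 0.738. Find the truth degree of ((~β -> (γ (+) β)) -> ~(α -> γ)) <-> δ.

0.356

~β = 1 − 0.247 = 0.753
γ (+) β = min(1, 0.593 + 0.247) = min(1, 0.840) = 0.840
~β -> (γ (+) β) = min(1, 1 − 0.753 + 0.840) = min(1, 1.087) = 1.000
α -> γ = min(1, 1 − 0.687 + 0.593) = min(1, 0.906) = 0.906
~(α -> γ) = 1 − 0.906 = 0.094
(~β -> (γ (+) β)) -> ~(α -> γ) = min(1, 1 − 1.000 + 0.094) = min(1, 0.094) = 0.094
((~β -> (γ (+) β)) -> ~(α -> γ)) <-> δ = 1 − |0.094 − 0.738| = 1 − 0.644 = 0.356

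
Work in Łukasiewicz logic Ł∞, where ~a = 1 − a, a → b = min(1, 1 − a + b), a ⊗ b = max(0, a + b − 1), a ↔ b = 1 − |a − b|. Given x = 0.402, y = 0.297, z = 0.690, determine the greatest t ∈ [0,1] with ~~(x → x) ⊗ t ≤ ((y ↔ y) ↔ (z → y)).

0.607

x → x = min(1, 1 − 0.402 + 0.402) = min(1, 1.000) = 1.000
~(x → x) = 1 − 1.000 = 0.000
~~(x → x) = 1 − 0.000 = 1.000
So the left factor is ~~(x → x) = 1.000.
y ↔ y = 1 − |0.297 − 0.297| = 1 − 0.000 = 1.000
z → y = min(1, 1 − 0.690 + 0.297) = min(1, 0.607) = 0.607
(y ↔ y) ↔ (z → y) = 1 − |1.000 − 0.607| = 1 − 0.393 = 0.607
So the right-hand bound is (y ↔ y) ↔ (z → y) = 0.607.
The residuum of the Łukasiewicz t-norm gives the supremum: min(1, 1 − 1.000 + 0.607).
1 − 1.000 + 0.607 = 0.607, so t = min(1, 0.607) = 0.607.
Check: 1.000 ⊗ 0.607 = max(0, 0.607) = 0.607 ≤ 0.607.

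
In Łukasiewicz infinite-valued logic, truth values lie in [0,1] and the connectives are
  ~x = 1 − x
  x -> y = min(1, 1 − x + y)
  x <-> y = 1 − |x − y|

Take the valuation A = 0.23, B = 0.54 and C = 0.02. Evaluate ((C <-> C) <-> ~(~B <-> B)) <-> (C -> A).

C <-> C = 1 − |0.02 − 0.02| = 1 − 0.00 = 1.00
~B = 1 − 0.54 = 0.46
~B <-> B = 1 − |0.46 − 0.54| = 1 − 0.08 = 0.92
~(~B <-> B) = 1 − 0.92 = 0.08
(C <-> C) <-> ~(~B <-> B) = 1 − |1.00 − 0.08| = 1 − 0.92 = 0.08
C -> A = min(1, 1 − 0.02 + 0.23) = min(1, 1.21) = 1.00
((C <-> C) <-> ~(~B <-> B)) <-> (C -> A) = 1 − |0.08 − 1.00| = 1 − 0.92 = 0.08

0.08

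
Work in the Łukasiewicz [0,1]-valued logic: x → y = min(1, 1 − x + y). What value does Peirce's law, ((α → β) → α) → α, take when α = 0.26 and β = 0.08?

α → β = min(1, 1 − 0.26 + 0.08) = min(1, 0.82) = 0.82
(α → β) → α = min(1, 1 − 0.82 + 0.26) = min(1, 0.44) = 0.44
((α → β) → α) → α = min(1, 1 − 0.44 + 0.26) = min(1, 0.82) = 0.82
(The value 0.82 < 1 shows this instance is not satisfied; not a Ł∞-tautology in general.)

0.82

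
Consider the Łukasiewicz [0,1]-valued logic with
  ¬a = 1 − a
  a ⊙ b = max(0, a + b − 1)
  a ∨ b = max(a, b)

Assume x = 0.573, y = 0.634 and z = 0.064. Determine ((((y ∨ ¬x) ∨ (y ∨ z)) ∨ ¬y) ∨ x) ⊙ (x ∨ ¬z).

¬x = 1 − 0.573 = 0.427
y ∨ ¬x = max(0.634, 0.427) = 0.634
y ∨ z = max(0.634, 0.064) = 0.634
(y ∨ ¬x) ∨ (y ∨ z) = max(0.634, 0.634) = 0.634
¬y = 1 − 0.634 = 0.366
((y ∨ ¬x) ∨ (y ∨ z)) ∨ ¬y = max(0.634, 0.366) = 0.634
(((y ∨ ¬x) ∨ (y ∨ z)) ∨ ¬y) ∨ x = max(0.634, 0.573) = 0.634
¬z = 1 − 0.064 = 0.936
x ∨ ¬z = max(0.573, 0.936) = 0.936
((((y ∨ ¬x) ∨ (y ∨ z)) ∨ ¬y) ∨ x) ⊙ (x ∨ ¬z) = max(0, 0.634 + 0.936 − 1) = max(0, 0.570) = 0.570

0.570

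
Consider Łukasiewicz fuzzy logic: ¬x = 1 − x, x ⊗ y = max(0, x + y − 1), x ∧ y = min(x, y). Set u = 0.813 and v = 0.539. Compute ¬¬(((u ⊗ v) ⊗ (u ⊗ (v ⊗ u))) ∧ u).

0.000

u ⊗ v = max(0, 0.813 + 0.539 − 1) = max(0, 0.352) = 0.352
v ⊗ u = max(0, 0.539 + 0.813 − 1) = max(0, 0.352) = 0.352
u ⊗ (v ⊗ u) = max(0, 0.813 + 0.352 − 1) = max(0, 0.165) = 0.165
(u ⊗ v) ⊗ (u ⊗ (v ⊗ u)) = max(0, 0.352 + 0.165 − 1) = max(0, -0.483) = 0.000
((u ⊗ v) ⊗ (u ⊗ (v ⊗ u))) ∧ u = min(0.000, 0.813) = 0.000
¬(((u ⊗ v) ⊗ (u ⊗ (v ⊗ u))) ∧ u) = 1 − 0.000 = 1.000
¬¬(((u ⊗ v) ⊗ (u ⊗ (v ⊗ u))) ∧ u) = 1 − 1.000 = 0.000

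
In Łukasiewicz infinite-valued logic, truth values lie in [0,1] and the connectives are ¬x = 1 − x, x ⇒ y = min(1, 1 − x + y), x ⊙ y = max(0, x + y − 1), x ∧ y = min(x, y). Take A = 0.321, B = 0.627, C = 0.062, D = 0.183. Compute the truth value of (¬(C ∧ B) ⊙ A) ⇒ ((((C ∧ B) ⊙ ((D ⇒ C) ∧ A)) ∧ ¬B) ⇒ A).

C ∧ B = min(0.062, 0.627) = 0.062
¬(C ∧ B) = 1 − 0.062 = 0.938
¬(C ∧ B) ⊙ A = max(0, 0.938 + 0.321 − 1) = max(0, 0.259) = 0.259
D ⇒ C = min(1, 1 − 0.183 + 0.062) = min(1, 0.879) = 0.879
(D ⇒ C) ∧ A = min(0.879, 0.321) = 0.321
(C ∧ B) ⊙ ((D ⇒ C) ∧ A) = max(0, 0.062 + 0.321 − 1) = max(0, -0.617) = 0.000
¬B = 1 − 0.627 = 0.373
((C ∧ B) ⊙ ((D ⇒ C) ∧ A)) ∧ ¬B = min(0.000, 0.373) = 0.000
(((C ∧ B) ⊙ ((D ⇒ C) ∧ A)) ∧ ¬B) ⇒ A = min(1, 1 − 0.000 + 0.321) = min(1, 1.321) = 1.000
(¬(C ∧ B) ⊙ A) ⇒ ((((C ∧ B) ⊙ ((D ⇒ C) ∧ A)) ∧ ¬B) ⇒ A) = min(1, 1 − 0.259 + 1.000) = min(1, 1.741) = 1.000

1.000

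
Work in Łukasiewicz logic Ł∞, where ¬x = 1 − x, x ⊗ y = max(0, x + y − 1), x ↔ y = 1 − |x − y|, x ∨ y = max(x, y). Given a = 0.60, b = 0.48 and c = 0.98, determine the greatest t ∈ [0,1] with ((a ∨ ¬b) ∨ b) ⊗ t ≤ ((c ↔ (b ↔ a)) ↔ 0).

0.50

¬b = 1 − 0.48 = 0.52
a ∨ ¬b = max(0.60, 0.52) = 0.60
(a ∨ ¬b) ∨ b = max(0.60, 0.48) = 0.60
So the left factor is (a ∨ ¬b) ∨ b = 0.60.
b ↔ a = 1 − |0.48 − 0.60| = 1 − 0.12 = 0.88
c ↔ (b ↔ a) = 1 − |0.98 − 0.88| = 1 − 0.10 = 0.90
(c ↔ (b ↔ a)) ↔ 0 = 1 − |0.90 − 0.00| = 1 − 0.90 = 0.10
So the right-hand bound is (c ↔ (b ↔ a)) ↔ 0 = 0.10.
The residuum of the Łukasiewicz t-norm gives the supremum: min(1, 1 − 0.60 + 0.10).
1 − 0.60 + 0.10 = 0.50, so t = min(1, 0.50) = 0.50.
Check: 0.60 ⊗ 0.50 = max(0, 0.10) = 0.10 ≤ 0.10.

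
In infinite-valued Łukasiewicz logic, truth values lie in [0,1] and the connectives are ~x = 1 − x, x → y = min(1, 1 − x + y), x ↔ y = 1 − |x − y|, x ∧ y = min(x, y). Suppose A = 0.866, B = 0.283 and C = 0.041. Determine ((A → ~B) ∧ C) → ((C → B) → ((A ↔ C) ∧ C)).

~B = 1 − 0.283 = 0.717
A → ~B = min(1, 1 − 0.866 + 0.717) = min(1, 0.851) = 0.851
(A → ~B) ∧ C = min(0.851, 0.041) = 0.041
C → B = min(1, 1 − 0.041 + 0.283) = min(1, 1.242) = 1.000
A ↔ C = 1 − |0.866 − 0.041| = 1 − 0.825 = 0.175
(A ↔ C) ∧ C = min(0.175, 0.041) = 0.041
(C → B) → ((A ↔ C) ∧ C) = min(1, 1 − 1.000 + 0.041) = min(1, 0.041) = 0.041
((A → ~B) ∧ C) → ((C → B) → ((A ↔ C) ∧ C)) = min(1, 1 − 0.041 + 0.041) = min(1, 1.000) = 1.000

1.000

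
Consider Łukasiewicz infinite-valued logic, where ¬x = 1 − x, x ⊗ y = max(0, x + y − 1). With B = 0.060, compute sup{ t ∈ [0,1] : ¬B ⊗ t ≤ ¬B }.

1.000

¬B = 1 − 0.060 = 0.940
So the left factor is ¬B = 0.940.
So the right-hand bound is ¬B = 0.940.
The residuum of the Łukasiewicz t-norm gives the supremum: min(1, 1 − 0.940 + 0.940).
1 − 0.940 + 0.940 = 1.000, so t = min(1, 1.000) = 1.000.
Check: 0.940 ⊗ 1.000 = max(0, 0.940) = 0.940 ≤ 0.940.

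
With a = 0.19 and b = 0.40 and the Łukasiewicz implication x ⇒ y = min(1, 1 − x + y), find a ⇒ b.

1.00

a ⇒ b = min(1, 1 − 0.19 + 0.40) = min(1, 1.21) = 1.00
For comparison, the Gödel implication (1 if x ≤ y else y) would give 1.00.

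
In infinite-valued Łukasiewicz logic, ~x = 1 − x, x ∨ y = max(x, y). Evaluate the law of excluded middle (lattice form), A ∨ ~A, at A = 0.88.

0.88

~A = 1 − 0.88 = 0.12
A ∨ ~A = max(0.88, 0.12) = 0.88
(The value 0.88 < 1 shows this instance is not satisfied; not a Ł∞-tautology — its value is max(a, 1−a).)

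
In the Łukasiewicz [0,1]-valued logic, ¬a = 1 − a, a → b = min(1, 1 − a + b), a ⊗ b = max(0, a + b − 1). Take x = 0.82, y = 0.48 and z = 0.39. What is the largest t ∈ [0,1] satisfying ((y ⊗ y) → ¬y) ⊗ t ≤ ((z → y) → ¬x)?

0.18

y ⊗ y = max(0, 0.48 + 0.48 − 1) = max(0, -0.04) = 0.00
¬y = 1 − 0.48 = 0.52
(y ⊗ y) → ¬y = min(1, 1 − 0.00 + 0.52) = min(1, 1.52) = 1.00
So the left factor is (y ⊗ y) → ¬y = 1.00.
z → y = min(1, 1 − 0.39 + 0.48) = min(1, 1.09) = 1.00
¬x = 1 − 0.82 = 0.18
(z → y) → ¬x = min(1, 1 − 1.00 + 0.18) = min(1, 0.18) = 0.18
So the right-hand bound is (z → y) → ¬x = 0.18.
The residuum of the Łukasiewicz t-norm gives the supremum: min(1, 1 − 1.00 + 0.18).
1 − 1.00 + 0.18 = 0.18, so t = min(1, 0.18) = 0.18.
Check: 1.00 ⊗ 0.18 = max(0, 0.18) = 0.18 ≤ 0.18.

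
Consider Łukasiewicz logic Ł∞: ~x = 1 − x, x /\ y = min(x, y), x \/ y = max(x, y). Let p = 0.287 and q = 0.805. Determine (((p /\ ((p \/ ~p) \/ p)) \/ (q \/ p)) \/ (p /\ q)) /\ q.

0.805

~p = 1 − 0.287 = 0.713
p \/ ~p = max(0.287, 0.713) = 0.713
(p \/ ~p) \/ p = max(0.713, 0.287) = 0.713
p /\ ((p \/ ~p) \/ p) = min(0.287, 0.713) = 0.287
q \/ p = max(0.805, 0.287) = 0.805
(p /\ ((p \/ ~p) \/ p)) \/ (q \/ p) = max(0.287, 0.805) = 0.805
p /\ q = min(0.287, 0.805) = 0.287
((p /\ ((p \/ ~p) \/ p)) \/ (q \/ p)) \/ (p /\ q) = max(0.805, 0.287) = 0.805
(((p /\ ((p \/ ~p) \/ p)) \/ (q \/ p)) \/ (p /\ q)) /\ q = min(0.805, 0.805) = 0.805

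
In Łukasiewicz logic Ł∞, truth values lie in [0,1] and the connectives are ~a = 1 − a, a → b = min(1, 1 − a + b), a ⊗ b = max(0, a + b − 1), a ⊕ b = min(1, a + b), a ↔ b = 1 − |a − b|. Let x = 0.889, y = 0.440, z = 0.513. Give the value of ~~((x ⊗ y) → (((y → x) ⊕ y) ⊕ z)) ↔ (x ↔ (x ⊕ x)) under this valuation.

0.889

x ⊗ y = max(0, 0.889 + 0.440 − 1) = max(0, 0.329) = 0.329
y → x = min(1, 1 − 0.440 + 0.889) = min(1, 1.449) = 1.000
(y → x) ⊕ y = min(1, 1.000 + 0.440) = min(1, 1.440) = 1.000
((y → x) ⊕ y) ⊕ z = min(1, 1.000 + 0.513) = min(1, 1.513) = 1.000
(x ⊗ y) → (((y → x) ⊕ y) ⊕ z) = min(1, 1 − 0.329 + 1.000) = min(1, 1.671) = 1.000
~((x ⊗ y) → (((y → x) ⊕ y) ⊕ z)) = 1 − 1.000 = 0.000
~~((x ⊗ y) → (((y → x) ⊕ y) ⊕ z)) = 1 − 0.000 = 1.000
x ⊕ x = min(1, 0.889 + 0.889) = min(1, 1.778) = 1.000
x ↔ (x ⊕ x) = 1 − |0.889 − 1.000| = 1 − 0.111 = 0.889
~~((x ⊗ y) → (((y → x) ⊕ y) ⊕ z)) ↔ (x ↔ (x ⊕ x)) = 1 − |1.000 − 0.889| = 1 − 0.111 = 0.889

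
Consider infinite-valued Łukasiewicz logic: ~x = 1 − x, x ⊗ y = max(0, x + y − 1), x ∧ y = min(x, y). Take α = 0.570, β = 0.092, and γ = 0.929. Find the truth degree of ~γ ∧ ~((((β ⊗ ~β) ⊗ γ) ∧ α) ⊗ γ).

~γ = 1 − 0.929 = 0.071
~β = 1 − 0.092 = 0.908
β ⊗ ~β = max(0, 0.092 + 0.908 − 1) = max(0, 0.000) = 0.000
(β ⊗ ~β) ⊗ γ = max(0, 0.000 + 0.929 − 1) = max(0, -0.071) = 0.000
((β ⊗ ~β) ⊗ γ) ∧ α = min(0.000, 0.570) = 0.000
(((β ⊗ ~β) ⊗ γ) ∧ α) ⊗ γ = max(0, 0.000 + 0.929 − 1) = max(0, -0.071) = 0.000
~((((β ⊗ ~β) ⊗ γ) ∧ α) ⊗ γ) = 1 − 0.000 = 1.000
~γ ∧ ~((((β ⊗ ~β) ⊗ γ) ∧ α) ⊗ γ) = min(0.071, 1.000) = 0.071

0.071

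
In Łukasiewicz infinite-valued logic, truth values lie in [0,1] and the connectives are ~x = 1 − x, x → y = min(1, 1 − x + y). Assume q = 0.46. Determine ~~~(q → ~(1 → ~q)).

~q = 1 − 0.46 = 0.54
1 → ~q = min(1, 1 − 1.00 + 0.54) = min(1, 0.54) = 0.54
~(1 → ~q) = 1 − 0.54 = 0.46
q → ~(1 → ~q) = min(1, 1 − 0.46 + 0.46) = min(1, 1.00) = 1.00
~(q → ~(1 → ~q)) = 1 − 1.00 = 0.00
~~(q → ~(1 → ~q)) = 1 − 0.00 = 1.00
~~~(q → ~(1 → ~q)) = 1 − 1.00 = 0.00

0.00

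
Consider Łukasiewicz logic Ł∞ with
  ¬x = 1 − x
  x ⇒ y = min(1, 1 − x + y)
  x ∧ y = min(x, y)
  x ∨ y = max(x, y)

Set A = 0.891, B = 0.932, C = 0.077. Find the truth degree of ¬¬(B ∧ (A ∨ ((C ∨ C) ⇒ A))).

C ∨ C = max(0.077, 0.077) = 0.077
(C ∨ C) ⇒ A = min(1, 1 − 0.077 + 0.891) = min(1, 1.814) = 1.000
A ∨ ((C ∨ C) ⇒ A) = max(0.891, 1.000) = 1.000
B ∧ (A ∨ ((C ∨ C) ⇒ A)) = min(0.932, 1.000) = 0.932
¬(B ∧ (A ∨ ((C ∨ C) ⇒ A))) = 1 − 0.932 = 0.068
¬¬(B ∧ (A ∨ ((C ∨ C) ⇒ A))) = 1 − 0.068 = 0.932

0.932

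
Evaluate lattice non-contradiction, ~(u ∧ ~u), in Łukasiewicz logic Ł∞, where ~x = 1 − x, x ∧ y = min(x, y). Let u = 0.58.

~u = 1 − 0.58 = 0.42
u ∧ ~u = min(0.58, 0.42) = 0.42
~(u ∧ ~u) = 1 − 0.42 = 0.58
(The value 0.58 < 1 shows this instance is not satisfied; not a Ł∞-tautology — its value is 1 − min(a, 1−a).)

0.58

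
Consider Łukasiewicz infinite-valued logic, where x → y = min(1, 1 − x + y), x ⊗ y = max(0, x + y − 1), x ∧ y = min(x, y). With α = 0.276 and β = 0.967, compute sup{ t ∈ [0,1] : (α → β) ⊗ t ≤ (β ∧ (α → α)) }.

α → β = min(1, 1 − 0.276 + 0.967) = min(1, 1.691) = 1.000
So the left factor is α → β = 1.000.
α → α = min(1, 1 − 0.276 + 0.276) = min(1, 1.000) = 1.000
β ∧ (α → α) = min(0.967, 1.000) = 0.967
So the right-hand bound is β ∧ (α → α) = 0.967.
The residuum of the Łukasiewicz t-norm gives the supremum: min(1, 1 − 1.000 + 0.967).
1 − 1.000 + 0.967 = 0.967, so t = min(1, 0.967) = 0.967.
Check: 1.000 ⊗ 0.967 = max(0, 0.967) = 0.967 ≤ 0.967.

0.967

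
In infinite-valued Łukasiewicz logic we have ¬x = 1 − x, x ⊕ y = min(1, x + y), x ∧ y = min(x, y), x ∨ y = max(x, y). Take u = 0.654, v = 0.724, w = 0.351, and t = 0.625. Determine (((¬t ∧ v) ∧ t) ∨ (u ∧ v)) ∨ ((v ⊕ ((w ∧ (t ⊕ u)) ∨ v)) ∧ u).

¬t = 1 − 0.625 = 0.375
¬t ∧ v = min(0.375, 0.724) = 0.375
(¬t ∧ v) ∧ t = min(0.375, 0.625) = 0.375
u ∧ v = min(0.654, 0.724) = 0.654
((¬t ∧ v) ∧ t) ∨ (u ∧ v) = max(0.375, 0.654) = 0.654
t ⊕ u = min(1, 0.625 + 0.654) = min(1, 1.279) = 1.000
w ∧ (t ⊕ u) = min(0.351, 1.000) = 0.351
(w ∧ (t ⊕ u)) ∨ v = max(0.351, 0.724) = 0.724
v ⊕ ((w ∧ (t ⊕ u)) ∨ v) = min(1, 0.724 + 0.724) = min(1, 1.448) = 1.000
(v ⊕ ((w ∧ (t ⊕ u)) ∨ v)) ∧ u = min(1.000, 0.654) = 0.654
(((¬t ∧ v) ∧ t) ∨ (u ∧ v)) ∨ ((v ⊕ ((w ∧ (t ⊕ u)) ∨ v)) ∧ u) = max(0.654, 0.654) = 0.654

0.654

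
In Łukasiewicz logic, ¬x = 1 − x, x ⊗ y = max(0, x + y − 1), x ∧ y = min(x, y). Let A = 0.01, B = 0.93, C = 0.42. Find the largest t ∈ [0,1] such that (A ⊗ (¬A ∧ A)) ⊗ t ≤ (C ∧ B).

1.00

¬A = 1 − 0.01 = 0.99
¬A ∧ A = min(0.99, 0.01) = 0.01
A ⊗ (¬A ∧ A) = max(0, 0.01 + 0.01 − 1) = max(0, -0.98) = 0.00
So the left factor is A ⊗ (¬A ∧ A) = 0.00.
C ∧ B = min(0.42, 0.93) = 0.42
So the right-hand bound is C ∧ B = 0.42.
The residuum of the Łukasiewicz t-norm gives the supremum: min(1, 1 − 0.00 + 0.42).
1 − 0.00 + 0.42 = 1.42, so t = min(1, 1.42) = 1.00.
Check: 0.00 ⊗ 1.00 = max(0, 0.00) = 0.00 ≤ 0.42.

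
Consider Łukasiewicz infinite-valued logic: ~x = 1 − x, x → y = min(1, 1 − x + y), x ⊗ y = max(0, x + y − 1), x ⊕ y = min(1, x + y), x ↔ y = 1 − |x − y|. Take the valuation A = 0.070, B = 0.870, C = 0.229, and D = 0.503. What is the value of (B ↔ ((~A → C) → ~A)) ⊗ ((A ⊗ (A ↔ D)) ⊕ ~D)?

~A = 1 − 0.070 = 0.930
~A → C = min(1, 1 − 0.930 + 0.229) = min(1, 0.299) = 0.299
(~A → C) → ~A = min(1, 1 − 0.299 + 0.930) = min(1, 1.631) = 1.000
B ↔ ((~A → C) → ~A) = 1 − |0.870 − 1.000| = 1 − 0.130 = 0.870
A ↔ D = 1 − |0.070 − 0.503| = 1 − 0.433 = 0.567
A ⊗ (A ↔ D) = max(0, 0.070 + 0.567 − 1) = max(0, -0.363) = 0.000
~D = 1 − 0.503 = 0.497
(A ⊗ (A ↔ D)) ⊕ ~D = min(1, 0.000 + 0.497) = min(1, 0.497) = 0.497
(B ↔ ((~A → C) → ~A)) ⊗ ((A ⊗ (A ↔ D)) ⊕ ~D) = max(0, 0.870 + 0.497 − 1) = max(0, 0.367) = 0.367

0.367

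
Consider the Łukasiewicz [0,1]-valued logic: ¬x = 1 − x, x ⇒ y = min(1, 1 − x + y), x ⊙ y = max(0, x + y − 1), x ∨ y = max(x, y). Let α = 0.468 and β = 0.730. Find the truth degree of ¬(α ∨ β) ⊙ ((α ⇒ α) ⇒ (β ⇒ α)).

α ∨ β = max(0.468, 0.730) = 0.730
¬(α ∨ β) = 1 − 0.730 = 0.270
α ⇒ α = min(1, 1 − 0.468 + 0.468) = min(1, 1.000) = 1.000
β ⇒ α = min(1, 1 − 0.730 + 0.468) = min(1, 0.738) = 0.738
(α ⇒ α) ⇒ (β ⇒ α) = min(1, 1 − 1.000 + 0.738) = min(1, 0.738) = 0.738
¬(α ∨ β) ⊙ ((α ⇒ α) ⇒ (β ⇒ α)) = max(0, 0.270 + 0.738 − 1) = max(0, 0.008) = 0.008

0.008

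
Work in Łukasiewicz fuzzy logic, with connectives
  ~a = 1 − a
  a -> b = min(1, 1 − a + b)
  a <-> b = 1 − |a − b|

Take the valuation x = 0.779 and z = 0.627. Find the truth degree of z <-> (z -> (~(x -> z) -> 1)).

x -> z = min(1, 1 − 0.779 + 0.627) = min(1, 0.848) = 0.848
~(x -> z) = 1 − 0.848 = 0.152
~(x -> z) -> 1 = min(1, 1 − 0.152 + 1.000) = min(1, 1.848) = 1.000
z -> (~(x -> z) -> 1) = min(1, 1 − 0.627 + 1.000) = min(1, 1.373) = 1.000
z <-> (z -> (~(x -> z) -> 1)) = 1 − |0.627 − 1.000| = 1 − 0.373 = 0.627

0.627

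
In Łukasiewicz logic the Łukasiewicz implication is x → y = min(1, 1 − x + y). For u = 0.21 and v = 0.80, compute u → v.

1.00

u → v = min(1, 1 − 0.21 + 0.80) = min(1, 1.59) = 1.00
For comparison, the Gödel implication (1 if x ≤ y else y) would give 1.00.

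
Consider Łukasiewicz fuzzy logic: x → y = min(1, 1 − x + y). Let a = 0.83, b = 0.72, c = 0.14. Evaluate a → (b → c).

0.59

b → c = min(1, 1 − 0.72 + 0.14) = min(1, 0.42) = 0.42
a → (b → c) = min(1, 1 − 0.83 + 0.42) = min(1, 0.59) = 0.59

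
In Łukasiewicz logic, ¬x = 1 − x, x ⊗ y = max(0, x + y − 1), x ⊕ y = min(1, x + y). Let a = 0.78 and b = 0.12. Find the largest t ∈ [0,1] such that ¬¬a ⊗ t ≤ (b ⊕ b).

0.46

¬a = 1 − 0.78 = 0.22
¬¬a = 1 − 0.22 = 0.78
So the left factor is ¬¬a = 0.78.
b ⊕ b = min(1, 0.12 + 0.12) = min(1, 0.24) = 0.24
So the right-hand bound is b ⊕ b = 0.24.
The residuum of the Łukasiewicz t-norm gives the supremum: min(1, 1 − 0.78 + 0.24).
1 − 0.78 + 0.24 = 0.46, so t = min(1, 0.46) = 0.46.
Check: 0.78 ⊗ 0.46 = max(0, 0.24) = 0.24 ≤ 0.24.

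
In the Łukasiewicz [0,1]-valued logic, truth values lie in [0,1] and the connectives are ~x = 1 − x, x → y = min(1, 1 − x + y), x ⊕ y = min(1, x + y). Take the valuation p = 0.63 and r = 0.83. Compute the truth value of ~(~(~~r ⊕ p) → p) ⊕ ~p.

0.37

~r = 1 − 0.83 = 0.17
~~r = 1 − 0.17 = 0.83
~~r ⊕ p = min(1, 0.83 + 0.63) = min(1, 1.46) = 1.00
~(~~r ⊕ p) = 1 − 1.00 = 0.00
~(~~r ⊕ p) → p = min(1, 1 − 0.00 + 0.63) = min(1, 1.63) = 1.00
~(~(~~r ⊕ p) → p) = 1 − 1.00 = 0.00
~p = 1 − 0.63 = 0.37
~(~(~~r ⊕ p) → p) ⊕ ~p = min(1, 0.00 + 0.37) = min(1, 0.37) = 0.37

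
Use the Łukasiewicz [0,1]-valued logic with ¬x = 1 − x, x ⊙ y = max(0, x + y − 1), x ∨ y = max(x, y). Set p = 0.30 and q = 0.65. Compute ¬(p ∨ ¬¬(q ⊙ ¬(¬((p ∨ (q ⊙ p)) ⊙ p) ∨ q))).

q ⊙ p = max(0, 0.65 + 0.30 − 1) = max(0, -0.05) = 0.00
p ∨ (q ⊙ p) = max(0.30, 0.00) = 0.30
(p ∨ (q ⊙ p)) ⊙ p = max(0, 0.30 + 0.30 − 1) = max(0, -0.40) = 0.00
¬((p ∨ (q ⊙ p)) ⊙ p) = 1 − 0.00 = 1.00
¬((p ∨ (q ⊙ p)) ⊙ p) ∨ q = max(1.00, 0.65) = 1.00
¬(¬((p ∨ (q ⊙ p)) ⊙ p) ∨ q) = 1 − 1.00 = 0.00
q ⊙ ¬(¬((p ∨ (q ⊙ p)) ⊙ p) ∨ q) = max(0, 0.65 + 0.00 − 1) = max(0, -0.35) = 0.00
¬(q ⊙ ¬(¬((p ∨ (q ⊙ p)) ⊙ p) ∨ q)) = 1 − 0.00 = 1.00
¬¬(q ⊙ ¬(¬((p ∨ (q ⊙ p)) ⊙ p) ∨ q)) = 1 − 1.00 = 0.00
p ∨ ¬¬(q ⊙ ¬(¬((p ∨ (q ⊙ p)) ⊙ p) ∨ q)) = max(0.30, 0.00) = 0.30
¬(p ∨ ¬¬(q ⊙ ¬(¬((p ∨ (q ⊙ p)) ⊙ p) ∨ q))) = 1 − 0.30 = 0.70

0.70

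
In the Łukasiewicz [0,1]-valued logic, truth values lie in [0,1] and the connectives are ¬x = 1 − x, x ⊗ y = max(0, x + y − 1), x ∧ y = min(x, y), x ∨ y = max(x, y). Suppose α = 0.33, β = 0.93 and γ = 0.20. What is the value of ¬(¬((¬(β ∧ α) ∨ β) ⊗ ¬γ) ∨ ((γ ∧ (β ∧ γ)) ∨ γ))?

β ∧ α = min(0.93, 0.33) = 0.33
¬(β ∧ α) = 1 − 0.33 = 0.67
¬(β ∧ α) ∨ β = max(0.67, 0.93) = 0.93
¬γ = 1 − 0.20 = 0.80
(¬(β ∧ α) ∨ β) ⊗ ¬γ = max(0, 0.93 + 0.80 − 1) = max(0, 0.73) = 0.73
¬((¬(β ∧ α) ∨ β) ⊗ ¬γ) = 1 − 0.73 = 0.27
β ∧ γ = min(0.93, 0.20) = 0.20
γ ∧ (β ∧ γ) = min(0.20, 0.20) = 0.20
(γ ∧ (β ∧ γ)) ∨ γ = max(0.20, 0.20) = 0.20
¬((¬(β ∧ α) ∨ β) ⊗ ¬γ) ∨ ((γ ∧ (β ∧ γ)) ∨ γ) = max(0.27, 0.20) = 0.27
¬(¬((¬(β ∧ α) ∨ β) ⊗ ¬γ) ∨ ((γ ∧ (β ∧ γ)) ∨ γ)) = 1 − 0.27 = 0.73

0.73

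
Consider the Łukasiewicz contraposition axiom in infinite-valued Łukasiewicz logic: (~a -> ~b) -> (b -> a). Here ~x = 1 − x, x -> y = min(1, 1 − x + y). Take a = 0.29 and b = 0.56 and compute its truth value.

1.00

~a = 1 − 0.29 = 0.71
~b = 1 − 0.56 = 0.44
~a -> ~b = min(1, 1 − 0.71 + 0.44) = min(1, 0.73) = 0.73
b -> a = min(1, 1 − 0.56 + 0.29) = min(1, 0.73) = 0.73
(~a -> ~b) -> (b -> a) = min(1, 1 − 0.73 + 0.73) = min(1, 1.00) = 1.00
(As expected: an axiom of Ł∞, always 1.)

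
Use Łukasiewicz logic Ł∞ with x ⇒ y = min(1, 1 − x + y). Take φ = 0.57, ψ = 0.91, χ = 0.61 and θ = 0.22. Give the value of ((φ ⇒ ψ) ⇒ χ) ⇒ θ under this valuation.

0.61

φ ⇒ ψ = min(1, 1 − 0.57 + 0.91) = min(1, 1.34) = 1.00
(φ ⇒ ψ) ⇒ χ = min(1, 1 − 1.00 + 0.61) = min(1, 0.61) = 0.61
((φ ⇒ ψ) ⇒ χ) ⇒ θ = min(1, 1 − 0.61 + 0.22) = min(1, 0.61) = 0.61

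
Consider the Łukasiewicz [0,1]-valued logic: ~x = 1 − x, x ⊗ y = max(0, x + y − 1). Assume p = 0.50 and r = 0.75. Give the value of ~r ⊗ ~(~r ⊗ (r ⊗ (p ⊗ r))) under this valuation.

~r = 1 − 0.75 = 0.25
p ⊗ r = max(0, 0.50 + 0.75 − 1) = max(0, 0.25) = 0.25
r ⊗ (p ⊗ r) = max(0, 0.75 + 0.25 − 1) = max(0, 0.00) = 0.00
~r ⊗ (r ⊗ (p ⊗ r)) = max(0, 0.25 + 0.00 − 1) = max(0, -0.75) = 0.00
~(~r ⊗ (r ⊗ (p ⊗ r))) = 1 − 0.00 = 1.00
~r ⊗ ~(~r ⊗ (r ⊗ (p ⊗ r))) = max(0, 0.25 + 1.00 − 1) = max(0, 0.25) = 0.25

0.25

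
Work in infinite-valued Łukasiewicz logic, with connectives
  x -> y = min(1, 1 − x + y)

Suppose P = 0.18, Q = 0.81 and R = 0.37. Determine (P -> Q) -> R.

P -> Q = min(1, 1 − 0.18 + 0.81) = min(1, 1.63) = 1.00
(P -> Q) -> R = min(1, 1 − 1.00 + 0.37) = min(1, 0.37) = 0.37

0.37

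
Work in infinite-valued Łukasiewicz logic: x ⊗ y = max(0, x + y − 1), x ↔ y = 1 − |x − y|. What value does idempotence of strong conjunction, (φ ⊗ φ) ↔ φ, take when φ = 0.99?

φ ⊗ φ = max(0, 0.99 + 0.99 − 1) = max(0, 0.98) = 0.98
(φ ⊗ φ) ↔ φ = 1 − |0.98 − 0.99| = 1 − 0.01 = 0.99
(The value 0.99 < 1 shows this instance is not satisfied; fails in Ł∞ since a ⊗ a = max(0, 2a−1) ≠ a in general.)

0.99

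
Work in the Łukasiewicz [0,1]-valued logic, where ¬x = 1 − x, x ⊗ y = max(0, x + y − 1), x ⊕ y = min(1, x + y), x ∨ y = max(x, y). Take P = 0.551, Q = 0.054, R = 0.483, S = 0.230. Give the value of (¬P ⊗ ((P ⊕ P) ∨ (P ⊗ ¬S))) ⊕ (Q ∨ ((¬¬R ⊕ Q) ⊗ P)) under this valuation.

¬P = 1 − 0.551 = 0.449
P ⊕ P = min(1, 0.551 + 0.551) = min(1, 1.102) = 1.000
¬S = 1 − 0.230 = 0.770
P ⊗ ¬S = max(0, 0.551 + 0.770 − 1) = max(0, 0.321) = 0.321
(P ⊕ P) ∨ (P ⊗ ¬S) = max(1.000, 0.321) = 1.000
¬P ⊗ ((P ⊕ P) ∨ (P ⊗ ¬S)) = max(0, 0.449 + 1.000 − 1) = max(0, 0.449) = 0.449
¬R = 1 − 0.483 = 0.517
¬¬R = 1 − 0.517 = 0.483
¬¬R ⊕ Q = min(1, 0.483 + 0.054) = min(1, 0.537) = 0.537
(¬¬R ⊕ Q) ⊗ P = max(0, 0.537 + 0.551 − 1) = max(0, 0.088) = 0.088
Q ∨ ((¬¬R ⊕ Q) ⊗ P) = max(0.054, 0.088) = 0.088
(¬P ⊗ ((P ⊕ P) ∨ (P ⊗ ¬S))) ⊕ (Q ∨ ((¬¬R ⊕ Q) ⊗ P)) = min(1, 0.449 + 0.088) = min(1, 0.537) = 0.537

0.537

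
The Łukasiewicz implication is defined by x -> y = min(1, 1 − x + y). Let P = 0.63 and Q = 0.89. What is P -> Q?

P -> Q = min(1, 1 − 0.63 + 0.89) = min(1, 1.26) = 1.00
For comparison, the Gödel implication (1 if x ≤ y else y) would give 1.00.

1.00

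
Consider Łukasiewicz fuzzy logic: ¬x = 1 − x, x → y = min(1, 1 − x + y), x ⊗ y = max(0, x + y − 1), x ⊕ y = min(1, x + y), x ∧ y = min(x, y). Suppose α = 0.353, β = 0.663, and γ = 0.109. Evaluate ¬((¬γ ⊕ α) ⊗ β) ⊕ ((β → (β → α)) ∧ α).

0.690

¬γ = 1 − 0.109 = 0.891
¬γ ⊕ α = min(1, 0.891 + 0.353) = min(1, 1.244) = 1.000
(¬γ ⊕ α) ⊗ β = max(0, 1.000 + 0.663 − 1) = max(0, 0.663) = 0.663
¬((¬γ ⊕ α) ⊗ β) = 1 − 0.663 = 0.337
β → α = min(1, 1 − 0.663 + 0.353) = min(1, 0.690) = 0.690
β → (β → α) = min(1, 1 − 0.663 + 0.690) = min(1, 1.027) = 1.000
(β → (β → α)) ∧ α = min(1.000, 0.353) = 0.353
¬((¬γ ⊕ α) ⊗ β) ⊕ ((β → (β → α)) ∧ α) = min(1, 0.337 + 0.353) = min(1, 0.690) = 0.690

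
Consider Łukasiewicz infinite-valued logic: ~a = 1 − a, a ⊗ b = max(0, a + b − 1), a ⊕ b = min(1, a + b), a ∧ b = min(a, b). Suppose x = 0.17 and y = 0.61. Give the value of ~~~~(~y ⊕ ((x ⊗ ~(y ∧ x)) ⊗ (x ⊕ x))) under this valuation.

0.39

~y = 1 − 0.61 = 0.39
y ∧ x = min(0.61, 0.17) = 0.17
~(y ∧ x) = 1 − 0.17 = 0.83
x ⊗ ~(y ∧ x) = max(0, 0.17 + 0.83 − 1) = max(0, 0.00) = 0.00
x ⊕ x = min(1, 0.17 + 0.17) = min(1, 0.34) = 0.34
(x ⊗ ~(y ∧ x)) ⊗ (x ⊕ x) = max(0, 0.00 + 0.34 − 1) = max(0, -0.66) = 0.00
~y ⊕ ((x ⊗ ~(y ∧ x)) ⊗ (x ⊕ x)) = min(1, 0.39 + 0.00) = min(1, 0.39) = 0.39
~(~y ⊕ ((x ⊗ ~(y ∧ x)) ⊗ (x ⊕ x))) = 1 − 0.39 = 0.61
~~(~y ⊕ ((x ⊗ ~(y ∧ x)) ⊗ (x ⊕ x))) = 1 − 0.61 = 0.39
~~~(~y ⊕ ((x ⊗ ~(y ∧ x)) ⊗ (x ⊕ x))) = 1 − 0.39 = 0.61
~~~~(~y ⊕ ((x ⊗ ~(y ∧ x)) ⊗ (x ⊕ x))) = 1 − 0.61 = 0.39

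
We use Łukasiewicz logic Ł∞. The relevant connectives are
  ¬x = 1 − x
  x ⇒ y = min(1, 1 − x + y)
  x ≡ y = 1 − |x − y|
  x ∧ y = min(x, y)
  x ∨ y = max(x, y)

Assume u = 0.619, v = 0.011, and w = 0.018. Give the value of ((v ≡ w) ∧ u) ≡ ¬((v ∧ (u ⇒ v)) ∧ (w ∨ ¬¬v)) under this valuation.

0.630

v ≡ w = 1 − |0.011 − 0.018| = 1 − 0.007 = 0.993
(v ≡ w) ∧ u = min(0.993, 0.619) = 0.619
u ⇒ v = min(1, 1 − 0.619 + 0.011) = min(1, 0.392) = 0.392
v ∧ (u ⇒ v) = min(0.011, 0.392) = 0.011
¬v = 1 − 0.011 = 0.989
¬¬v = 1 − 0.989 = 0.011
w ∨ ¬¬v = max(0.018, 0.011) = 0.018
(v ∧ (u ⇒ v)) ∧ (w ∨ ¬¬v) = min(0.011, 0.018) = 0.011
¬((v ∧ (u ⇒ v)) ∧ (w ∨ ¬¬v)) = 1 − 0.011 = 0.989
((v ≡ w) ∧ u) ≡ ¬((v ∧ (u ⇒ v)) ∧ (w ∨ ¬¬v)) = 1 − |0.619 − 0.989| = 1 − 0.370 = 0.630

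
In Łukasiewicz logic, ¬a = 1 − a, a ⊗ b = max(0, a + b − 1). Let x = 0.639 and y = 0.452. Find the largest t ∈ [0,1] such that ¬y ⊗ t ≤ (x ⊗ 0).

¬y = 1 − 0.452 = 0.548
So the left factor is ¬y = 0.548.
x ⊗ 0 = max(0, 0.639 + 0.000 − 1) = max(0, -0.361) = 0.000
So the right-hand bound is x ⊗ 0 = 0.000.
The residuum of the Łukasiewicz t-norm gives the supremum: min(1, 1 − 0.548 + 0.000).
1 − 0.548 + 0.000 = 0.452, so t = min(1, 0.452) = 0.452.
Check: 0.548 ⊗ 0.452 = max(0, 0.000) = 0.000 ≤ 0.000.

0.452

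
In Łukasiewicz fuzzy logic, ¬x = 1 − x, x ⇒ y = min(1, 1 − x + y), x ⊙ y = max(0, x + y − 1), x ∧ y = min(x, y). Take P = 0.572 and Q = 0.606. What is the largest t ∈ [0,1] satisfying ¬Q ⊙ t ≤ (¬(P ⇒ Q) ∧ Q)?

¬Q = 1 − 0.606 = 0.394
So the left factor is ¬Q = 0.394.
P ⇒ Q = min(1, 1 − 0.572 + 0.606) = min(1, 1.034) = 1.000
¬(P ⇒ Q) = 1 − 1.000 = 0.000
¬(P ⇒ Q) ∧ Q = min(0.000, 0.606) = 0.000
So the right-hand bound is ¬(P ⇒ Q) ∧ Q = 0.000.
The residuum of the Łukasiewicz t-norm gives the supremum: min(1, 1 − 0.394 + 0.000).
1 − 0.394 + 0.000 = 0.606, so t = min(1, 0.606) = 0.606.
Check: 0.394 ⊙ 0.606 = max(0, 0.000) = 0.000 ≤ 0.000.

0.606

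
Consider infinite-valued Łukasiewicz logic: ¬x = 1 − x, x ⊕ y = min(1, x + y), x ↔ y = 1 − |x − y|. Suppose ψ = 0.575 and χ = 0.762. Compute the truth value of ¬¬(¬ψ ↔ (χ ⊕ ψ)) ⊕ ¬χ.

¬ψ = 1 − 0.575 = 0.425
χ ⊕ ψ = min(1, 0.762 + 0.575) = min(1, 1.337) = 1.000
¬ψ ↔ (χ ⊕ ψ) = 1 − |0.425 − 1.000| = 1 − 0.575 = 0.425
¬(¬ψ ↔ (χ ⊕ ψ)) = 1 − 0.425 = 0.575
¬¬(¬ψ ↔ (χ ⊕ ψ)) = 1 − 0.575 = 0.425
¬χ = 1 − 0.762 = 0.238
¬¬(¬ψ ↔ (χ ⊕ ψ)) ⊕ ¬χ = min(1, 0.425 + 0.238) = min(1, 0.663) = 0.663

0.663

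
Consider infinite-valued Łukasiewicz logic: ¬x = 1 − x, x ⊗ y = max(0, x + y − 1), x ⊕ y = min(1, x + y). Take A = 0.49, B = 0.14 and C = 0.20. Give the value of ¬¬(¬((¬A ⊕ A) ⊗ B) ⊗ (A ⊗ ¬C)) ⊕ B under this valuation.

0.29

¬A = 1 − 0.49 = 0.51
¬A ⊕ A = min(1, 0.51 + 0.49) = min(1, 1.00) = 1.00
(¬A ⊕ A) ⊗ B = max(0, 1.00 + 0.14 − 1) = max(0, 0.14) = 0.14
¬((¬A ⊕ A) ⊗ B) = 1 − 0.14 = 0.86
¬C = 1 − 0.20 = 0.80
A ⊗ ¬C = max(0, 0.49 + 0.80 − 1) = max(0, 0.29) = 0.29
¬((¬A ⊕ A) ⊗ B) ⊗ (A ⊗ ¬C) = max(0, 0.86 + 0.29 − 1) = max(0, 0.15) = 0.15
¬(¬((¬A ⊕ A) ⊗ B) ⊗ (A ⊗ ¬C)) = 1 − 0.15 = 0.85
¬¬(¬((¬A ⊕ A) ⊗ B) ⊗ (A ⊗ ¬C)) = 1 − 0.85 = 0.15
¬¬(¬((¬A ⊕ A) ⊗ B) ⊗ (A ⊗ ¬C)) ⊕ B = min(1, 0.15 + 0.14) = min(1, 0.29) = 0.29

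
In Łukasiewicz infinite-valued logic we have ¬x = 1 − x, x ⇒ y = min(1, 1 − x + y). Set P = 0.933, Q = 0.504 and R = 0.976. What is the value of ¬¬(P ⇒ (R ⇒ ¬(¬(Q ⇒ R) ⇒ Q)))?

Q ⇒ R = min(1, 1 − 0.504 + 0.976) = min(1, 1.472) = 1.000
¬(Q ⇒ R) = 1 − 1.000 = 0.000
¬(Q ⇒ R) ⇒ Q = min(1, 1 − 0.000 + 0.504) = min(1, 1.504) = 1.000
¬(¬(Q ⇒ R) ⇒ Q) = 1 − 1.000 = 0.000
R ⇒ ¬(¬(Q ⇒ R) ⇒ Q) = min(1, 1 − 0.976 + 0.000) = min(1, 0.024) = 0.024
P ⇒ (R ⇒ ¬(¬(Q ⇒ R) ⇒ Q)) = min(1, 1 − 0.933 + 0.024) = min(1, 0.091) = 0.091
¬(P ⇒ (R ⇒ ¬(¬(Q ⇒ R) ⇒ Q))) = 1 − 0.091 = 0.909
¬¬(P ⇒ (R ⇒ ¬(¬(Q ⇒ R) ⇒ Q))) = 1 − 0.909 = 0.091

0.091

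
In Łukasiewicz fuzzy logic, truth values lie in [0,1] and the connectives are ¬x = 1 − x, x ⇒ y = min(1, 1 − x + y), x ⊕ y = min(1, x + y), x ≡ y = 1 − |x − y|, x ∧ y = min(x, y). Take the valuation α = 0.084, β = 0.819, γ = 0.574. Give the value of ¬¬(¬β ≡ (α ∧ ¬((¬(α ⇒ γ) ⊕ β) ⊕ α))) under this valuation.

0.903

¬β = 1 − 0.819 = 0.181
α ⇒ γ = min(1, 1 − 0.084 + 0.574) = min(1, 1.490) = 1.000
¬(α ⇒ γ) = 1 − 1.000 = 0.000
¬(α ⇒ γ) ⊕ β = min(1, 0.000 + 0.819) = min(1, 0.819) = 0.819
(¬(α ⇒ γ) ⊕ β) ⊕ α = min(1, 0.819 + 0.084) = min(1, 0.903) = 0.903
¬((¬(α ⇒ γ) ⊕ β) ⊕ α) = 1 − 0.903 = 0.097
α ∧ ¬((¬(α ⇒ γ) ⊕ β) ⊕ α) = min(0.084, 0.097) = 0.084
¬β ≡ (α ∧ ¬((¬(α ⇒ γ) ⊕ β) ⊕ α)) = 1 − |0.181 − 0.084| = 1 − 0.097 = 0.903
¬(¬β ≡ (α ∧ ¬((¬(α ⇒ γ) ⊕ β) ⊕ α))) = 1 − 0.903 = 0.097
¬¬(¬β ≡ (α ∧ ¬((¬(α ⇒ γ) ⊕ β) ⊕ α))) = 1 − 0.097 = 0.903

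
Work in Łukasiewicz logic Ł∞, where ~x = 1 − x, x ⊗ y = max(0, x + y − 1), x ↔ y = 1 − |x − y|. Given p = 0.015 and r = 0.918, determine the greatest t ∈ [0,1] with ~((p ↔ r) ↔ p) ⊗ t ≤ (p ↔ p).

p ↔ r = 1 − |0.015 − 0.918| = 1 − 0.903 = 0.097
(p ↔ r) ↔ p = 1 − |0.097 − 0.015| = 1 − 0.082 = 0.918
~((p ↔ r) ↔ p) = 1 − 0.918 = 0.082
So the left factor is ~((p ↔ r) ↔ p) = 0.082.
p ↔ p = 1 − |0.015 − 0.015| = 1 − 0.000 = 1.000
So the right-hand bound is p ↔ p = 1.000.
The residuum of the Łukasiewicz t-norm gives the supremum: min(1, 1 − 0.082 + 1.000).
1 − 0.082 + 1.000 = 1.918, so t = min(1, 1.918) = 1.000.
Check: 0.082 ⊗ 1.000 = max(0, 0.082) = 0.082 ≤ 1.000.

1.000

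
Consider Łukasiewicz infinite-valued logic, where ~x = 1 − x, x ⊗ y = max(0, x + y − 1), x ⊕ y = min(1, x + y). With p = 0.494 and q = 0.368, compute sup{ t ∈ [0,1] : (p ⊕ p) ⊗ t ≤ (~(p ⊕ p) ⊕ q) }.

p ⊕ p = min(1, 0.494 + 0.494) = min(1, 0.988) = 0.988
So the left factor is p ⊕ p = 0.988.
~(p ⊕ p) = 1 − 0.988 = 0.012
~(p ⊕ p) ⊕ q = min(1, 0.012 + 0.368) = min(1, 0.380) = 0.380
So the right-hand bound is ~(p ⊕ p) ⊕ q = 0.380.
The residuum of the Łukasiewicz t-norm gives the supremum: min(1, 1 − 0.988 + 0.380).
1 − 0.988 + 0.380 = 0.392, so t = min(1, 0.392) = 0.392.
Check: 0.988 ⊗ 0.392 = max(0, 0.380) = 0.380 ≤ 0.380.

0.392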